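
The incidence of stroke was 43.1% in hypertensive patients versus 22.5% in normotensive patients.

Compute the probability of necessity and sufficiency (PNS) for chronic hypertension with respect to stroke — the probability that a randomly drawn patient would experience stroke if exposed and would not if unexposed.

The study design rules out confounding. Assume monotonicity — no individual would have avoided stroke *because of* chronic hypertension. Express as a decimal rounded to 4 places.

p₁ = 0.431, p₀ = 0.225.
Under exogeneity and monotonicity, PNS = p₁ − p₀.
PNS = 0.431 − 0.225 = 0.206

PNS ≈ 0.2060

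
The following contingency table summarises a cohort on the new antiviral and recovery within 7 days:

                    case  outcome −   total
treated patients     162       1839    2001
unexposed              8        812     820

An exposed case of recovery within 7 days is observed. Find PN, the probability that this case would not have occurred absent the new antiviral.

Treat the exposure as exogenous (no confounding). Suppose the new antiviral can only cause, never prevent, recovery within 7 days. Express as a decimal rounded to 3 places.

PN ≈ 0.879

p₁ = P(outcome | exposed) = 162/2001 = 0.08096
p₀ = P(outcome | unexposed) = 8/820 = 0.0097561
Under exogeneity and monotonicity, PN = (p₁ − p₀) / p₁.
PN = (0.08096 − 0.0097561) / 0.08096 = 0.071203 / 0.08096 ≈ 0.8795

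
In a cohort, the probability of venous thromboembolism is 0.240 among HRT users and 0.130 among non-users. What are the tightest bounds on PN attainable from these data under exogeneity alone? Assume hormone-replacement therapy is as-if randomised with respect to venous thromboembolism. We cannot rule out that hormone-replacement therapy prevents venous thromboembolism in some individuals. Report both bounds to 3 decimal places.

Let p₁ = 0.24, p₀ = 0.13.
Under exogeneity alone the bounds on PN are max{0,(p₁−p₀)/p₁} ≤ PN ≤ min{1,(1−p₀)/p₁}.
  lower = (p₁ − p₀)/p₁ = 0.11 / 0.24 ≈ 0.4583
  upper = min{1, (1 − p₀)/p₁} = 0.87 / 0.24 ≈ 3.6250 → capped at 1

0.458 ≤ PN ≤ 1.000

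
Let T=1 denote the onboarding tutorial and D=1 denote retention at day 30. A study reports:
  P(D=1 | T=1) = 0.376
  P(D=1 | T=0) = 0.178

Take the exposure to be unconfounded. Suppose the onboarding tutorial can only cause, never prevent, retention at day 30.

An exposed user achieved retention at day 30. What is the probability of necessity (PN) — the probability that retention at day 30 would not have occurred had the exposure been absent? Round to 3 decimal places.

Let p₁ = 0.376, p₀ = 0.178.
Under exogeneity and monotonicity, PN = (p₁ − p₀) / p₁.
PN = (0.376 − 0.178) / 0.376 = 0.198 / 0.376 ≈ 0.5266

PN ≈ 0.527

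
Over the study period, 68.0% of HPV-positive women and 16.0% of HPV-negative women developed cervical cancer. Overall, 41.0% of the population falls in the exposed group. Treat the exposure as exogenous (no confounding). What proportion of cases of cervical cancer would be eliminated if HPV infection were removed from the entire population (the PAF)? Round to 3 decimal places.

p₁ = 0.68, p₀ = 0.16.
Overall risk P(Y=1) = π·p₁ + (1−π)·p₀ = 0.41×0.68 + 0.59×0.16 = 0.3732.
Under exogeneity, PAF = [P(Y=1) − p₀] / P(Y=1).
PAF = (0.3732 − 0.16) / 0.3732 ≈ 0.5713

PAF ≈ 0.571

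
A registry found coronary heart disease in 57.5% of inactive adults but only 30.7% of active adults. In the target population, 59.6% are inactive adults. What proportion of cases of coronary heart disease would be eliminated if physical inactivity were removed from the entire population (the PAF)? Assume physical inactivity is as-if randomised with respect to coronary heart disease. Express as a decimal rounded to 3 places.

PAF ≈ 0.342

p₁ = 0.575, p₀ = 0.307.
Overall risk P(Y=1) = π·p₁ + (1−π)·p₀ = 0.596×0.575 + 0.404×0.307 = 0.46673.
Under exogeneity, PAF = [P(Y=1) − p₀] / P(Y=1).
PAF = (0.46673 − 0.307) / 0.46673 ≈ 0.3422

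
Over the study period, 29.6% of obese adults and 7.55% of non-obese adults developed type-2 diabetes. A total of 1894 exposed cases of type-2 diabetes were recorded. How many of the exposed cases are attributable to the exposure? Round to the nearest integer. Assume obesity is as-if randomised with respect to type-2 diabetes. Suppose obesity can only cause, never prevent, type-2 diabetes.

about 1411 cases

p₁ = 0.296, p₀ = 0.0755.
PN = (p₁ − p₀)/p₁ = (0.296 − 0.0755) / 0.296 ≈ 0.74493.
Attributable cases ≈ PN × (exposed cases) = 0.74493 × 1894 ≈ 1410.90.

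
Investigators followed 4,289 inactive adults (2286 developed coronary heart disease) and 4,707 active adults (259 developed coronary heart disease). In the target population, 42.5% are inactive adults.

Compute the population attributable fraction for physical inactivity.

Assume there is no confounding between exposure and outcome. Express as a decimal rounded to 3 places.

PAF ≈ 0.787

p₁ = P(outcome | exposed) = 2286/4289 = 0.53299
p₀ = P(outcome | unexposed) = 259/4707 = 0.055024
Overall risk P(Y=1) = π·p₁ + (1−π)·p₀ = 0.425×0.53299 + 0.575×0.055024 = 0.25816.
Under exogeneity, PAF = [P(Y=1) − p₀] / P(Y=1).
PAF = (0.25816 − 0.055024) / 0.25816 ≈ 0.7869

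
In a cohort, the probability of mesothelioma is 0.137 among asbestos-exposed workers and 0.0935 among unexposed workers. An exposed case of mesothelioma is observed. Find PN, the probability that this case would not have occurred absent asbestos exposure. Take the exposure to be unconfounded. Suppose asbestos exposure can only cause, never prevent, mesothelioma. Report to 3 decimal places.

Let p₁ = 0.137, p₀ = 0.0935.
Under exogeneity and monotonicity, PN = (p₁ − p₀) / p₁.
PN = (0.137 − 0.0935) / 0.137 = 0.0435 / 0.137 ≈ 0.3175

PN ≈ 0.318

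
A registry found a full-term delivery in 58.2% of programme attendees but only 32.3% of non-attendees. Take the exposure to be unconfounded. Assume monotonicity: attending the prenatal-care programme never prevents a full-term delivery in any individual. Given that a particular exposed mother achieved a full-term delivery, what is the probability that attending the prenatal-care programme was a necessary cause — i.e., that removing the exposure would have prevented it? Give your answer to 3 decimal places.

p₁ = 0.582, p₀ = 0.323.
Under exogeneity and monotonicity, PN = (p₁ − p₀) / p₁.
PN = (0.582 − 0.323) / 0.582 = 0.259 / 0.582 ≈ 0.4450

PN ≈ 0.445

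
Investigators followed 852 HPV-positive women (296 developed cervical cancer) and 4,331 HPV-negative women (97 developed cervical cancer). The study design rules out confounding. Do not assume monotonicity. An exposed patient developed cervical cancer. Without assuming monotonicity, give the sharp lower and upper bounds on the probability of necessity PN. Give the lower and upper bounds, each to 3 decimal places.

p₁ = P(outcome | exposed) = 296/852 = 0.34742
p₀ = P(outcome | unexposed) = 97/4331 = 0.022397
Under exogeneity alone the bounds on PN are max{0,(p₁−p₀)/p₁} ≤ PN ≤ min{1,(1−p₀)/p₁}.
  lower = (p₁ − p₀)/p₁ = 0.32502 / 0.34742 ≈ 0.9355
  upper = min{1, (1 − p₀)/p₁} = 0.9776 / 0.34742 ≈ 2.8139 → capped at 1

0.936 ≤ PN ≤ 1.000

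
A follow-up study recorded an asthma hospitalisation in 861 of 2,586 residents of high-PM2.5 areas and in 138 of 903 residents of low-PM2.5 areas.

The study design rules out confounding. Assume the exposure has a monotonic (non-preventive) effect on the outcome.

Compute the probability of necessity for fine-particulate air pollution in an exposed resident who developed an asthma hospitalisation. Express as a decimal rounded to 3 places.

PN ≈ 0.541

p₁ = P(outcome | exposed) = 861/2586 = 0.33295
p₀ = P(outcome | unexposed) = 138/903 = 0.15282
Under exogeneity and monotonicity, PN = (p₁ − p₀) / p₁.
PN = (0.33295 − 0.15282) / 0.33295 = 0.18012 / 0.33295 ≈ 0.5410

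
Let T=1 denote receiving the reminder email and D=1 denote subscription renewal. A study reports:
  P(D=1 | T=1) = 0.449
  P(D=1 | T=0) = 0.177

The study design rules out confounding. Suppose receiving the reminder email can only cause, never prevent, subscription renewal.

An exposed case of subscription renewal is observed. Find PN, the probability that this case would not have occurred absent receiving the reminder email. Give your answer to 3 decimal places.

PN ≈ 0.606

Let p₁ = 0.449, p₀ = 0.177.
Under exogeneity and monotonicity, PN = (p₁ − p₀) / p₁.
PN = (0.449 − 0.177) / 0.449 = 0.272 / 0.449 ≈ 0.6058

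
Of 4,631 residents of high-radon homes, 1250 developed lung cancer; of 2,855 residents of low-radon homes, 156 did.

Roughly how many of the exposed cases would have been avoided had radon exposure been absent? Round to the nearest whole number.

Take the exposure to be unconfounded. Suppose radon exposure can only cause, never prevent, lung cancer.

about 997 cases

p₁ = P(outcome | exposed) = 1250/4631 = 0.26992
p₀ = P(outcome | unexposed) = 156/2855 = 0.054641
PN = (p₁ − p₀)/p₁ = (0.26992 − 0.054641) / 0.26992 ≈ 0.79757.
Attributable cases ≈ PN × (exposed cases) = 0.79757 × 1250 ≈ 996.96.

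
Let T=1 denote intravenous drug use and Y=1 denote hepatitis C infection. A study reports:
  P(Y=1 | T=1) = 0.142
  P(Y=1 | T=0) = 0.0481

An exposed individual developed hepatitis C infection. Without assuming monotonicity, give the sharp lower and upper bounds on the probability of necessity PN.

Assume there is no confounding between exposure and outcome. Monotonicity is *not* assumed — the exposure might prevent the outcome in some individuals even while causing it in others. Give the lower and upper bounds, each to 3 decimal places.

0.661 ≤ PN ≤ 1.000

Let p₁ = 0.142, p₀ = 0.0481.
Under exogeneity alone the bounds on PN are max{0,(p₁−p₀)/p₁} ≤ PN ≤ min{1,(1−p₀)/p₁}.
  lower = (p₁ − p₀)/p₁ = 0.0939 / 0.142 ≈ 0.6613
  upper = min{1, (1 − p₀)/p₁} = 0.9519 / 0.142 ≈ 6.7035 → capped at 1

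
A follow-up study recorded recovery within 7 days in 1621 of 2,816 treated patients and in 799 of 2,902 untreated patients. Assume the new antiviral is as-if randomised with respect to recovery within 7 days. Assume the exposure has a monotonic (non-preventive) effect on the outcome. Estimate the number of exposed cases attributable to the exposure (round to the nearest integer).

about 846 cases

p₁ = P(outcome | exposed) = 1621/2816 = 0.57564
p₀ = P(outcome | unexposed) = 799/2902 = 0.27533
PN = (p₁ − p₀)/p₁ = (0.57564 − 0.27533) / 0.57564 ≈ 0.52170.
Attributable cases ≈ PN × (exposed cases) = 0.52170 × 1621 ≈ 845.68.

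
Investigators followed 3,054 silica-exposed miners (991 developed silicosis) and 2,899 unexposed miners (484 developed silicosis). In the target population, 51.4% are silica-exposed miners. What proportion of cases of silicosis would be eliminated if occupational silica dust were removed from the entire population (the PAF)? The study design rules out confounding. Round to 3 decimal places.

p₁ = P(outcome | exposed) = 991/3054 = 0.32449
p₀ = P(outcome | unexposed) = 484/2899 = 0.16695
Overall risk P(Y=1) = π·p₁ + (1−π)·p₀ = 0.514×0.32449 + 0.486×0.16695 = 0.24793.
Under exogeneity, PAF = [P(Y=1) − p₀] / P(Y=1).
PAF = (0.24793 − 0.16695) / 0.24793 ≈ 0.3266

PAF ≈ 0.327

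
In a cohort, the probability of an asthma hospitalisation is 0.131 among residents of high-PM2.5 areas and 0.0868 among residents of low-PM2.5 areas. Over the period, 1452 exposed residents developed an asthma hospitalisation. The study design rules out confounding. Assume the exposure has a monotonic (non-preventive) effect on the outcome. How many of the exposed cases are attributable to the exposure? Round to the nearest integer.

about 490 cases

Let p₁ = 0.131, p₀ = 0.0868.
PN = (p₁ − p₀)/p₁ = (0.131 − 0.0868) / 0.131 ≈ 0.33740.
Attributable cases ≈ PN × (exposed cases) = 0.33740 × 1452 ≈ 489.91.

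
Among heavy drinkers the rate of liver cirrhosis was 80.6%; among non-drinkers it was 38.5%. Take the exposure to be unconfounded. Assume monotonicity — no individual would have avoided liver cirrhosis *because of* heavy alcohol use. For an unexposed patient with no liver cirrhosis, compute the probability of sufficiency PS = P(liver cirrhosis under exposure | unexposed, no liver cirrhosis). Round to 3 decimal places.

PS ≈ 0.685

p₁ = 0.806, p₀ = 0.385.
Under exogeneity and monotonicity, PS = (p₁ − p₀) / (1 − p₀).
PS = (0.806 − 0.385) / (1 − 0.385) = 0.421 / 0.615 ≈ 0.6846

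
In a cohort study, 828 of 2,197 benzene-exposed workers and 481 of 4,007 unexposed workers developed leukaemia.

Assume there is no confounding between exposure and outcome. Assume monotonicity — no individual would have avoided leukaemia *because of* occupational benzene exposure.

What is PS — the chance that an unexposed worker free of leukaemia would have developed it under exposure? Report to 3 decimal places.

p₁ = P(outcome | exposed) = 828/2197 = 0.37688
p₀ = P(outcome | unexposed) = 481/4007 = 0.12004
Under exogeneity and monotonicity, PS = (p₁ − p₀) / (1 − p₀).
PS = (0.37688 − 0.12004) / (1 − 0.12004) = 0.25684 / 0.87996 ≈ 0.2919

PS ≈ 0.292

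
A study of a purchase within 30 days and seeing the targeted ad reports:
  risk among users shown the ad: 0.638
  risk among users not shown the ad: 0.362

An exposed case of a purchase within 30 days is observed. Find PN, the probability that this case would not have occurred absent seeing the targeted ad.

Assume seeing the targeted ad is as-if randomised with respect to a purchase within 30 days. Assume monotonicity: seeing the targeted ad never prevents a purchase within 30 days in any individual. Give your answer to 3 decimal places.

PN ≈ 0.433

Let p₁ = 0.638, p₀ = 0.362.
Under exogeneity and monotonicity, PN = (p₁ − p₀) / p₁.
PN = (0.638 − 0.362) / 0.638 = 0.276 / 0.638 ≈ 0.4326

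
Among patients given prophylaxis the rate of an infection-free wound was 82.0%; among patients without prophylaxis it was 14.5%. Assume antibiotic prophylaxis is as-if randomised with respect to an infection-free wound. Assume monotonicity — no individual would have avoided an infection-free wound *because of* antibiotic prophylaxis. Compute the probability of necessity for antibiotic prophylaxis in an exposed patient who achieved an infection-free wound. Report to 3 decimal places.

PN ≈ 0.823

p₁ = 0.82, p₀ = 0.145.
Under exogeneity and monotonicity, PN = (p₁ − p₀) / p₁.
PN = (0.82 − 0.145) / 0.82 = 0.675 / 0.82 ≈ 0.8232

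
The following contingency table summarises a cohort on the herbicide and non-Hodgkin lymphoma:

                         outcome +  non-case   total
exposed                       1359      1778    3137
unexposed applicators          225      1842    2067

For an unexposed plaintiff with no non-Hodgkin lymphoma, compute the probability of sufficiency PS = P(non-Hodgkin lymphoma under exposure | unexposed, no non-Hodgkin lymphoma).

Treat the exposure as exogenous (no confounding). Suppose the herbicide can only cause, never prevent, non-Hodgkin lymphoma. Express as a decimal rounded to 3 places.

PS ≈ 0.364

p₁ = P(outcome | exposed) = 1359/3137 = 0.43322
p₀ = P(outcome | unexposed) = 225/2067 = 0.10885
Under exogeneity and monotonicity, PS = (p₁ − p₀)/(1 − p₀).
PS = (0.43322 − 0.10885) / 0.89115 ≈ 0.3640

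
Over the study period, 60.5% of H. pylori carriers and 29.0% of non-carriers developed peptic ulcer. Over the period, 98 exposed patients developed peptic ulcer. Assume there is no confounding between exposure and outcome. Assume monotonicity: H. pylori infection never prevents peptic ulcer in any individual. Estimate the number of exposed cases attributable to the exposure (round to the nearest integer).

about 51 cases

p₁ = 0.605, p₀ = 0.29.
PN = (p₁ − p₀)/p₁ = (0.605 − 0.29) / 0.605 ≈ 0.52066.
Attributable cases ≈ PN × (exposed cases) = 0.52066 × 98 ≈ 51.02.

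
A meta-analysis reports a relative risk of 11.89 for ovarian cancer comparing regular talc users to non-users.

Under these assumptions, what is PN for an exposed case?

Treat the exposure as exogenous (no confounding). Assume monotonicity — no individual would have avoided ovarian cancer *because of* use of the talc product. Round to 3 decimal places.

Under exogeneity and monotonicity, PN = (RR − 1) / RR = 1 − 1/RR.
PN = (11.89 − 1) / 11.89 = 10.89 / 11.89 ≈ 0.9159

PN ≈ 0.916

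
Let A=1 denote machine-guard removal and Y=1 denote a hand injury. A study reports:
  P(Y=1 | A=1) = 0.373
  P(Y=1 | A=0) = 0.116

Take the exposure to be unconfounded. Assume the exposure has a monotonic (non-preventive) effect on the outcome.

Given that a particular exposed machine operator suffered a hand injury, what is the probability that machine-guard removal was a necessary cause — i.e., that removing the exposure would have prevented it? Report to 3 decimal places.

PN ≈ 0.689

Let p₁ = 0.373, p₀ = 0.116.
Under exogeneity and monotonicity, PN = (p₁ − p₀) / p₁.
PN = (0.373 − 0.116) / 0.373 = 0.257 / 0.373 ≈ 0.6890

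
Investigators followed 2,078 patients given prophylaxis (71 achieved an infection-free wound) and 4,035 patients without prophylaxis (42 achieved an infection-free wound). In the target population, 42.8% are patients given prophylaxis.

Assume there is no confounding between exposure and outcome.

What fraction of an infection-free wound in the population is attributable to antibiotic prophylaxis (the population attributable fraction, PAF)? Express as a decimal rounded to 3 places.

PAF ≈ 0.494

p₁ = P(outcome | exposed) = 71/2078 = 0.034167
p₀ = P(outcome | unexposed) = 42/4035 = 0.010409
Overall risk P(Y=1) = π·p₁ + (1−π)·p₀ = 0.428×0.034167 + 0.572×0.010409 = 0.020578.
Under exogeneity, PAF = [P(Y=1) − p₀] / P(Y=1).
PAF = (0.020578 − 0.010409) / 0.020578 ≈ 0.4942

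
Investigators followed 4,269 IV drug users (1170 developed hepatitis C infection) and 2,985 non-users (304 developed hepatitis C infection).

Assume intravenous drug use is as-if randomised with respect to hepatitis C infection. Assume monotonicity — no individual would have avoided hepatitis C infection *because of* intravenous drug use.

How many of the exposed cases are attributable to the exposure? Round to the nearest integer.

about 735 cases

p₁ = P(outcome | exposed) = 1170/4269 = 0.27407
p₀ = P(outcome | unexposed) = 304/2985 = 0.10184
PN = (p₁ − p₀)/p₁ = (0.27407 − 0.10184) / 0.27407 ≈ 0.62841.
Attributable cases ≈ PN × (exposed cases) = 0.62841 × 1170 ≈ 735.23.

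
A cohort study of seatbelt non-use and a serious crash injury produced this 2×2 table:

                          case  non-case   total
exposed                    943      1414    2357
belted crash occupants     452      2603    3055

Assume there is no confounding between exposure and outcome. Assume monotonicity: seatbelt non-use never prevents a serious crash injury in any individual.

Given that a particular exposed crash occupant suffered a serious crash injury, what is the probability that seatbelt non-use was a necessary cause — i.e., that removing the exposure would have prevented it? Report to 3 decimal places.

PN ≈ 0.630

p₁ = P(outcome | exposed) = 943/2357 = 0.40008
p₀ = P(outcome | unexposed) = 452/3055 = 0.14795
Under exogeneity and monotonicity, PN = (p₁ − p₀)/p₁.
PN = (0.40008 − 0.14795) / 0.40008 ≈ 0.6302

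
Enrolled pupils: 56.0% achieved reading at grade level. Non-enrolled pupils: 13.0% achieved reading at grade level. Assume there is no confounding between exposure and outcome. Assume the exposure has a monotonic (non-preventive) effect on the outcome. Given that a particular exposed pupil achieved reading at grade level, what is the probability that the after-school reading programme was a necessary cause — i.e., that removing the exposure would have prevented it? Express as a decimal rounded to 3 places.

PN ≈ 0.768

p₁ = 0.56, p₀ = 0.13.
Under exogeneity and monotonicity, PN = (p₁ − p₀) / p₁.
PN = (0.56 − 0.13) / 0.56 = 0.43 / 0.56 ≈ 0.7679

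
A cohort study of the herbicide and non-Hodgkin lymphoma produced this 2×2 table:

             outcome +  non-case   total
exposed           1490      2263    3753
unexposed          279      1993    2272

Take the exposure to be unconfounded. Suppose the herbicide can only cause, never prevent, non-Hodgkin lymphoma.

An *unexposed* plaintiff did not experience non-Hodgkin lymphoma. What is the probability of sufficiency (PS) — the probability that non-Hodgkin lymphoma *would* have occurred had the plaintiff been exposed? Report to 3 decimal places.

p₁ = P(outcome | exposed) = 1490/3753 = 0.39702
p₀ = P(outcome | unexposed) = 279/2272 = 0.1228
Under exogeneity and monotonicity, PS = (p₁ − p₀)/(1 − p₀).
PS = (0.39702 − 0.1228) / 0.8772 ≈ 0.3126

PS ≈ 0.313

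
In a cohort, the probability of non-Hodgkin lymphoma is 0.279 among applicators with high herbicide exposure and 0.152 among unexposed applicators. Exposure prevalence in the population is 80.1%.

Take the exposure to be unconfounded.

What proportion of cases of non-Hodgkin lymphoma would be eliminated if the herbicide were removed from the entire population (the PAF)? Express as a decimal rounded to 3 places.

Let p₁ = 0.279, p₀ = 0.152.
Overall risk P(Y=1) = π·p₁ + (1−π)·p₀ = 0.801×0.279 + 0.199×0.152 = 0.25373.
Under exogeneity, PAF = [P(Y=1) − p₀] / P(Y=1).
PAF = (0.25373 − 0.152) / 0.25373 ≈ 0.4009

PAF ≈ 0.401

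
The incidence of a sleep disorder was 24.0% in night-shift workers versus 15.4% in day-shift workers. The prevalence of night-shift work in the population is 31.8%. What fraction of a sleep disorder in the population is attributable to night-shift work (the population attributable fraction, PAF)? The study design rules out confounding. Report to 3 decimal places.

p₁ = 0.24, p₀ = 0.154.
Overall risk P(Y=1) = π·p₁ + (1−π)·p₀ = 0.318×0.24 + 0.682×0.154 = 0.18135.
Under exogeneity, PAF = [P(Y=1) − p₀] / P(Y=1).
PAF = (0.18135 − 0.154) / 0.18135 ≈ 0.1508

PAF ≈ 0.151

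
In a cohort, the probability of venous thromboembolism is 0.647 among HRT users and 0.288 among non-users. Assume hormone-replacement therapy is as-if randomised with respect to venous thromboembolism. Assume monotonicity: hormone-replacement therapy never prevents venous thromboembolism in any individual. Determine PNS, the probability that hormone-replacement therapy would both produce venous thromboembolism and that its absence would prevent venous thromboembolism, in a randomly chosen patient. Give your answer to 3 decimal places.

Let p₁ = 0.647, p₀ = 0.288.
Under exogeneity and monotonicity, PNS = p₁ − p₀.
PNS = 0.647 − 0.288 = 0.359

PNS ≈ 0.359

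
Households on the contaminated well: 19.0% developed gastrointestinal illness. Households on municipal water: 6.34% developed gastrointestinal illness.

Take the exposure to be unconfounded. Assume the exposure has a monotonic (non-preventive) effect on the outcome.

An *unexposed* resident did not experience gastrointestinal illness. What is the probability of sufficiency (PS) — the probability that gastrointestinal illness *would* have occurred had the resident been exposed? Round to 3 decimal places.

p₁ = 0.19, p₀ = 0.0634.
Under exogeneity and monotonicity, PS = (p₁ − p₀) / (1 − p₀).
PS = (0.19 − 0.0634) / (1 − 0.0634) = 0.1266 / 0.9366 ≈ 0.1352

PS ≈ 0.135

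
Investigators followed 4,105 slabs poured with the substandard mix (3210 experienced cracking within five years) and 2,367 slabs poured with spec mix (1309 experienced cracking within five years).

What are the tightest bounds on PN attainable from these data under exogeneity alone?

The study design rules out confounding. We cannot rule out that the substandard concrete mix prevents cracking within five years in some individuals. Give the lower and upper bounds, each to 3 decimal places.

p₁ = P(outcome | exposed) = 3210/4105 = 0.78197
p₀ = P(outcome | unexposed) = 1309/2367 = 0.55302
Under exogeneity alone the bounds on PN are max{0,(p₁−p₀)/p₁} ≤ PN ≤ min{1,(1−p₀)/p₁}.
  lower = (p₁ − p₀)/p₁ = 0.22895 / 0.78197 ≈ 0.2928
  upper = min{1, (1 − p₀)/p₁} = 0.44698 / 0.78197 ≈ 0.5716

0.293 ≤ PN ≤ 0.572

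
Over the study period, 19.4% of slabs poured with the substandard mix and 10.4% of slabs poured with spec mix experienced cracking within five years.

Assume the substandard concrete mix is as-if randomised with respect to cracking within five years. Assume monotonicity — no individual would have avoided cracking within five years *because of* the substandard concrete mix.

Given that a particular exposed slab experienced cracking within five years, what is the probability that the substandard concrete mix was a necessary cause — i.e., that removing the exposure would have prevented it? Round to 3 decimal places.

p₁ = 0.194, p₀ = 0.104.
Under exogeneity and monotonicity, PN = (p₁ − p₀) / p₁.
PN = (0.194 − 0.104) / 0.194 = 0.09 / 0.194 ≈ 0.4639

PN ≈ 0.464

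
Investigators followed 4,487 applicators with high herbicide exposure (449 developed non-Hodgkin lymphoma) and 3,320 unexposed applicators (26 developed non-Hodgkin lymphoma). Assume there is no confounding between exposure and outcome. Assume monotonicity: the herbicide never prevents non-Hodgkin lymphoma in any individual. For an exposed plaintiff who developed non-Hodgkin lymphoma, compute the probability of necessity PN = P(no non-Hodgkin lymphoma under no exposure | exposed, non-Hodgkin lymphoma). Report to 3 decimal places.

PN ≈ 0.922

p₁ = P(outcome | exposed) = 449/4487 = 0.10007
p₀ = P(outcome | unexposed) = 26/3320 = 0.0078313
Under exogeneity and monotonicity, PN = (p₁ − p₀) / p₁.
PN = (0.10007 − 0.0078313) / 0.10007 = 0.092236 / 0.10007 ≈ 0.9217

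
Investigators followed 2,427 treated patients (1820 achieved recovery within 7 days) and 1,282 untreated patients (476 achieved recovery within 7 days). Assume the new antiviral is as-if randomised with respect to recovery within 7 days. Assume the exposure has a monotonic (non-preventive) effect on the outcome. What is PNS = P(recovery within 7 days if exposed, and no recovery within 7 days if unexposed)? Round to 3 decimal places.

p₁ = P(outcome | exposed) = 1820/2427 = 0.7499
p₀ = P(outcome | unexposed) = 476/1282 = 0.37129
Under exogeneity and monotonicity, PNS = p₁ − p₀.
PNS = 0.7499 − 0.37129 = 0.3786

PNS ≈ 0.379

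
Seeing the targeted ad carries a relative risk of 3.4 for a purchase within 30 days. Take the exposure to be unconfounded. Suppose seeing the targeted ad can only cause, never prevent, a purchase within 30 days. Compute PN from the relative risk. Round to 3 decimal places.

Under exogeneity and monotonicity, PN = (RR − 1) / RR = 1 − 1/RR.
PN = (3.4 − 1) / 3.4 = 2.4 / 3.4 ≈ 0.7059

PN ≈ 0.706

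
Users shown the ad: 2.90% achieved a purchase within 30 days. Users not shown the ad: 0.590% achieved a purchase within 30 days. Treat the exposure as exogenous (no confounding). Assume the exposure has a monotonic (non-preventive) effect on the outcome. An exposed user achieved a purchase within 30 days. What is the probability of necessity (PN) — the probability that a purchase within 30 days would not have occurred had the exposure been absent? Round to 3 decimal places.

PN ≈ 0.797

p₁ = 0.029, p₀ = 0.0059.
Under exogeneity and monotonicity, PN = (p₁ − p₀) / p₁.
PN = (0.029 − 0.0059) / 0.029 = 0.0231 / 0.029 ≈ 0.7966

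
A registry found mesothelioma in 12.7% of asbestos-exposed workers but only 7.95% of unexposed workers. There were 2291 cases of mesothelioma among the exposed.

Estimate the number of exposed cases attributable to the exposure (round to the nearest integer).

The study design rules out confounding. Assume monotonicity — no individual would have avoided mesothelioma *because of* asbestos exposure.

about 857 cases

p₁ = 0.127, p₀ = 0.0795.
PN = (p₁ − p₀)/p₁ = (0.127 − 0.0795) / 0.127 ≈ 0.37402.
Attributable cases ≈ PN × (exposed cases) = 0.37402 × 2291 ≈ 856.87.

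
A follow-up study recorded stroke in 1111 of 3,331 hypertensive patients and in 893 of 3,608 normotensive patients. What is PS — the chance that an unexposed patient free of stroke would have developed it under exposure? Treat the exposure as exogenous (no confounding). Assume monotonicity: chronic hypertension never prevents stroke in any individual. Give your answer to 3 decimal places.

p₁ = P(outcome | exposed) = 1111/3331 = 0.33353
p₀ = P(outcome | unexposed) = 893/3608 = 0.24751
Under exogeneity and monotonicity, PS = (p₁ − p₀) / (1 − p₀).
PS = (0.33353 − 0.24751) / (1 − 0.24751) = 0.086028 / 0.75249 ≈ 0.1143

PS ≈ 0.114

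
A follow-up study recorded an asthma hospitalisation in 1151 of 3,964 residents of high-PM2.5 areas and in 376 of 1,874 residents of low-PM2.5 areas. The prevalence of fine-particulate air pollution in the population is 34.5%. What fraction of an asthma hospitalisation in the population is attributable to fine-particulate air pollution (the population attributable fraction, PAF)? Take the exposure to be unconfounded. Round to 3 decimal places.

PAF ≈ 0.134

p₁ = P(outcome | exposed) = 1151/3964 = 0.29036
p₀ = P(outcome | unexposed) = 376/1874 = 0.20064
Overall risk P(Y=1) = π·p₁ + (1−π)·p₀ = 0.345×0.29036 + 0.655×0.20064 = 0.23159.
Under exogeneity, PAF = [P(Y=1) − p₀] / P(Y=1).
PAF = (0.23159 − 0.20064) / 0.23159 ≈ 0.1337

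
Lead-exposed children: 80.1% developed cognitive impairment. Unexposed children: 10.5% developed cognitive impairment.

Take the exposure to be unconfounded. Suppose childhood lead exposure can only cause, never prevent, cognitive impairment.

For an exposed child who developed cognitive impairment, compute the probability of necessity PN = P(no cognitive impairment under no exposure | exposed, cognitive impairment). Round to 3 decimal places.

p₁ = 0.801, p₀ = 0.105.
Under exogeneity and monotonicity, PN = (p₁ − p₀) / p₁.
PN = (0.801 − 0.105) / 0.801 = 0.696 / 0.801 ≈ 0.8689

PN ≈ 0.869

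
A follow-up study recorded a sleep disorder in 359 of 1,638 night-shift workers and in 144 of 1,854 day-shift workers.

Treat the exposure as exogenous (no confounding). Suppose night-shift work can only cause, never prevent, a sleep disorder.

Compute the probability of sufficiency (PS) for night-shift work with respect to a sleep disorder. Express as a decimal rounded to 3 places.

p₁ = P(outcome | exposed) = 359/1638 = 0.21917
p₀ = P(outcome | unexposed) = 144/1854 = 0.07767
Under exogeneity and monotonicity, PS = (p₁ − p₀) / (1 − p₀).
PS = (0.21917 − 0.07767) / (1 − 0.07767) = 0.1415 / 0.92233 ≈ 0.1534

PS ≈ 0.153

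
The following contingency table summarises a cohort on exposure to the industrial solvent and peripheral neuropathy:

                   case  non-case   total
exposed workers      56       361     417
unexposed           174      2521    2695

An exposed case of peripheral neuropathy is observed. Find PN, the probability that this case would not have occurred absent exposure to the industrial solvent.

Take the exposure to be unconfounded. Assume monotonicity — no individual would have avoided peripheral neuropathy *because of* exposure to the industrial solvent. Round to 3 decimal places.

PN ≈ 0.519

p₁ = P(outcome | exposed) = 56/417 = 0.13429
p₀ = P(outcome | unexposed) = 174/2695 = 0.064564
Under exogeneity and monotonicity, PN = (p₁ − p₀) / p₁.
PN = (0.13429 − 0.064564) / 0.13429 = 0.069729 / 0.13429 ≈ 0.5192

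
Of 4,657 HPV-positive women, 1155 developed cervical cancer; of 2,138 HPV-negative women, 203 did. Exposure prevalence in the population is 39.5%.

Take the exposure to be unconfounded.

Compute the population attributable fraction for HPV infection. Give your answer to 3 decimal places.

PAF ≈ 0.389

p₁ = P(outcome | exposed) = 1155/4657 = 0.24801
p₀ = P(outcome | unexposed) = 203/2138 = 0.094949
Overall risk P(Y=1) = π·p₁ + (1−π)·p₀ = 0.395×0.24801 + 0.605×0.094949 = 0.15541.
Under exogeneity, PAF = [P(Y=1) − p₀] / P(Y=1).
PAF = (0.15541 − 0.094949) / 0.15541 ≈ 0.3890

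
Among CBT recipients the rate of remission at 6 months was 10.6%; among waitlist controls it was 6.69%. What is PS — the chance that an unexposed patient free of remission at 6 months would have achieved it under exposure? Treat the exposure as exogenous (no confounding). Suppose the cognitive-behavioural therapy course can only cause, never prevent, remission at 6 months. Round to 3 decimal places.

p₁ = 0.106, p₀ = 0.0669.
Under exogeneity and monotonicity, PS = (p₁ − p₀) / (1 − p₀).
PS = (0.106 − 0.0669) / (1 − 0.0669) = 0.0391 / 0.9331 ≈ 0.0419

PS ≈ 0.042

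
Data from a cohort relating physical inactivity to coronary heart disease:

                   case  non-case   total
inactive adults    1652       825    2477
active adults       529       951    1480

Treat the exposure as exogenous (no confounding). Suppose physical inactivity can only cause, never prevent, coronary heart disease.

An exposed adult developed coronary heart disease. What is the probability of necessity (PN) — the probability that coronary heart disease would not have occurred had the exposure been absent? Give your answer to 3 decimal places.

PN ≈ 0.464

p₁ = P(outcome | exposed) = 1652/2477 = 0.66694
p₀ = P(outcome | unexposed) = 529/1480 = 0.35743
Under exogeneity and monotonicity, PN = (p₁ − p₀)/p₁.
PN = (0.66694 − 0.35743) / 0.66694 ≈ 0.4641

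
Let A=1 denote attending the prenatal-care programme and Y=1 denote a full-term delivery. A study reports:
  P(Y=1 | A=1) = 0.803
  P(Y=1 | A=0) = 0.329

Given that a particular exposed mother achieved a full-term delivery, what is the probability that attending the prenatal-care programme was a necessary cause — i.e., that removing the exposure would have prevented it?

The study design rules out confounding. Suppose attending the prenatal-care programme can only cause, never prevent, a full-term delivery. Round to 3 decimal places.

PN ≈ 0.590

Let p₁ = 0.803, p₀ = 0.329.
Under exogeneity and monotonicity, PN = (p₁ − p₀) / p₁.
PN = (0.803 − 0.329) / 0.803 = 0.474 / 0.803 ≈ 0.5903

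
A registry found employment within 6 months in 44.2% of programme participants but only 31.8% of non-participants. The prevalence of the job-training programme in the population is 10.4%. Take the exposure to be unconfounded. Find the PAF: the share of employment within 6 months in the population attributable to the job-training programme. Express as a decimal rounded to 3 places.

p₁ = 0.442, p₀ = 0.318.
Overall risk P(Y=1) = π·p₁ + (1−π)·p₀ = 0.104×0.442 + 0.896×0.318 = 0.3309.
Under exogeneity, PAF = [P(Y=1) − p₀] / P(Y=1).
PAF = (0.3309 − 0.318) / 0.3309 ≈ 0.0390

PAF ≈ 0.039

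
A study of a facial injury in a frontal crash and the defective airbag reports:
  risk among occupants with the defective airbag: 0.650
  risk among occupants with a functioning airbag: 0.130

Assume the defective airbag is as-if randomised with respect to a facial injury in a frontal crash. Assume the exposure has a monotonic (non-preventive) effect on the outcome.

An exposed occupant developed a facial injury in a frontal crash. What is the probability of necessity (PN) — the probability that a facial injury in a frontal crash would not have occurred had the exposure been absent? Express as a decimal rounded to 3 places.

PN ≈ 0.800

Let p₁ = 0.65, p₀ = 0.13.
Under exogeneity and monotonicity, PN = (p₁ − p₀) / p₁.
PN = (0.65 − 0.13) / 0.65 = 0.52 / 0.65 ≈ 0.8000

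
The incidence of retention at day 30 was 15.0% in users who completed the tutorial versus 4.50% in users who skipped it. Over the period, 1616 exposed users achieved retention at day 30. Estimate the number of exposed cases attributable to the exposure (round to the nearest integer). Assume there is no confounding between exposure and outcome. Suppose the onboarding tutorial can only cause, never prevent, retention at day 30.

about 1131 cases

p₁ = 0.15, p₀ = 0.045.
PN = (p₁ − p₀)/p₁ = (0.15 − 0.045) / 0.15 ≈ 0.70000.
Attributable cases ≈ PN × (exposed cases) = 0.70000 × 1616 ≈ 1131.20.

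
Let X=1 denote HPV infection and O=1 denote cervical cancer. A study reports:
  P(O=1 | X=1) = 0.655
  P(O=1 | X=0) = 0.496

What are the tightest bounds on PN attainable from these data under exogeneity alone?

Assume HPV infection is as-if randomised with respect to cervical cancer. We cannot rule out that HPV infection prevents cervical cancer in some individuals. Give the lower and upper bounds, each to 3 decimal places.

Let p₁ = 0.655, p₀ = 0.496.
Under exogeneity alone the bounds on PN are max{0,(p₁−p₀)/p₁} ≤ PN ≤ min{1,(1−p₀)/p₁}.
  lower = (p₁ − p₀)/p₁ = 0.159 / 0.655 ≈ 0.2427
  upper = min{1, (1 − p₀)/p₁} = 0.504 / 0.655 ≈ 0.7695

0.243 ≤ PN ≤ 0.769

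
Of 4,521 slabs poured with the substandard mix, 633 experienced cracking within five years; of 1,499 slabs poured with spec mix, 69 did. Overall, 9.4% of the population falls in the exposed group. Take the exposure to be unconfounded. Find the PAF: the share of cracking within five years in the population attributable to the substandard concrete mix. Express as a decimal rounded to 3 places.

p₁ = P(outcome | exposed) = 633/4521 = 0.14001
p₀ = P(outcome | unexposed) = 69/1499 = 0.046031
Overall risk P(Y=1) = π·p₁ + (1−π)·p₀ = 0.094×0.14001 + 0.906×0.046031 = 0.054865.
Under exogeneity, PAF = [P(Y=1) − p₀] / P(Y=1).
PAF = (0.054865 − 0.046031) / 0.054865 ≈ 0.1610

PAF ≈ 0.161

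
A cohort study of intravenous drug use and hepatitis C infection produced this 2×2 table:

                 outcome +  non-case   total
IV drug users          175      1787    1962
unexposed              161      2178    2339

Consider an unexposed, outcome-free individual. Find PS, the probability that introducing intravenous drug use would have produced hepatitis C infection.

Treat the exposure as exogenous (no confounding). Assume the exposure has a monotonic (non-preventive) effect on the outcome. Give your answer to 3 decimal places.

PS ≈ 0.022

p₁ = P(outcome | exposed) = 175/1962 = 0.089195
p₀ = P(outcome | unexposed) = 161/2339 = 0.068833
Under exogeneity and monotonicity, PS = (p₁ − p₀) / (1 − p₀).
PS = (0.089195 − 0.068833) / (1 − 0.068833) = 0.020362 / 0.93117 ≈ 0.0219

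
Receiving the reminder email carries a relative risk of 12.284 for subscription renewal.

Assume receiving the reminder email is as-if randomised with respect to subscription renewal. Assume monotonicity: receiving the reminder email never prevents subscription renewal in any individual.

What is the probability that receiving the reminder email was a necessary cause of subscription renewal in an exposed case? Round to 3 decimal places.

Under exogeneity and monotonicity, PN = (RR − 1) / RR = 1 − 1/RR.
PN = (12.284 − 1) / 12.284 = 11.28 / 12.284 ≈ 0.9186

PN ≈ 0.919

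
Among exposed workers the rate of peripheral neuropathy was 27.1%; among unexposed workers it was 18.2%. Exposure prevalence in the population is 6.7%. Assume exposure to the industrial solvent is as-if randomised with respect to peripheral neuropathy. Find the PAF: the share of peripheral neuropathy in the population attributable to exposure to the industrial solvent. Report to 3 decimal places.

p₁ = 0.271, p₀ = 0.182.
Overall risk P(Y=1) = π·p₁ + (1−π)·p₀ = 0.067×0.271 + 0.933×0.182 = 0.18796.
Under exogeneity, PAF = [P(Y=1) − p₀] / P(Y=1).
PAF = (0.18796 − 0.182) / 0.18796 ≈ 0.0317

PAF ≈ 0.032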